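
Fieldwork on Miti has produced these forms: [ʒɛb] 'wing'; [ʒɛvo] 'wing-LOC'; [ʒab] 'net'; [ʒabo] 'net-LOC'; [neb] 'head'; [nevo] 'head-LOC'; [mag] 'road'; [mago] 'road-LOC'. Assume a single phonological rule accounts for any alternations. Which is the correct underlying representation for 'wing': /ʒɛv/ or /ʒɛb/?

The root 'wing' surfaces as [ʒɛb] and [ʒɛvo], with a stem-final [b] ~ [v] alternation.
Compare 'net', with invariant [b] in [ʒab] and [ʒabo]: an analysis with underlying /b/ and a rule producing [v] before the LOC suffix would wrongly predict alternation here too.
Therefore /v/ is basic and [b] is derived by word-final hardening (voiced fricatives become stops word-finally).

/ʒɛv/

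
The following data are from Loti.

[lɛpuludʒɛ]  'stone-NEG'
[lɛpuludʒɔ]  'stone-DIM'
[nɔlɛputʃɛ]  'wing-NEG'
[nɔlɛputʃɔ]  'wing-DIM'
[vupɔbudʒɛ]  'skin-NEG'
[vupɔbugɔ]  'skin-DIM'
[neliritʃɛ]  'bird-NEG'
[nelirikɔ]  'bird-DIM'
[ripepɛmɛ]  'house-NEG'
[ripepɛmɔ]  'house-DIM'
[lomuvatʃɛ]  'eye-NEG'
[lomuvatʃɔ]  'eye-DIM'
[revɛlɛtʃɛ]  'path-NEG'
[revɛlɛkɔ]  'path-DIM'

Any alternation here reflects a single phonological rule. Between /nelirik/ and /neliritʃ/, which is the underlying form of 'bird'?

The root 'bird' surfaces as [neliritʃɛ] and [nelirikɔ], with a stem-final [tʃ] ~ [k] alternation.
But 'wing' keeps [tʃ] in both environments ([nɔlɛputʃɛ], [nɔlɛputʃɔ]), so there is no rule changing /tʃ/ to [k] before the DIM suffix.
Therefore /k/ is basic and [tʃ] is derived by palatalization before a front vowel (/k/ and /g/ become palato-alveolar [tʃ] and [dʒ] before a front vowel).

/nelirik/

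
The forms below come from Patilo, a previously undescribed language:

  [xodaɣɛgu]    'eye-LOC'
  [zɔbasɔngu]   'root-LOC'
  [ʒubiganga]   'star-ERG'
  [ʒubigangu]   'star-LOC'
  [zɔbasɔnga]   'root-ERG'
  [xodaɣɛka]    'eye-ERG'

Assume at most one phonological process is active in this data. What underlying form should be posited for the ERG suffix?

The ERG suffix surfaces as [-ga] and [-ka], depending on the final segment of the stem.
By contrast the LOC suffix keeps its initial [g] throughout — that segment must be underlying.
The ERG suffix is therefore /-ka/ underlyingly, with post-nasal voicing: voiceless stops become voiced after a nasal.

/-ka/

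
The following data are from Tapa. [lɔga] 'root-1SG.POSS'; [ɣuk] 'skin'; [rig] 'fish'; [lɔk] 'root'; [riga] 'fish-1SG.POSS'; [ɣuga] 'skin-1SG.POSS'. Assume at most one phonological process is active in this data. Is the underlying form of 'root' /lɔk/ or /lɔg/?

'root' shows [g] ~ [k] at the end of the stem ([lɔga] vs [lɔk]).
But 'fish' keeps [g] in both environments ([riga], [rig]), so there is no rule changing /g/ to [k] in isolation.
The underlying segment must be /k/; voiceless stops become voiced between vowels, yielding [g] there.

/lɔk/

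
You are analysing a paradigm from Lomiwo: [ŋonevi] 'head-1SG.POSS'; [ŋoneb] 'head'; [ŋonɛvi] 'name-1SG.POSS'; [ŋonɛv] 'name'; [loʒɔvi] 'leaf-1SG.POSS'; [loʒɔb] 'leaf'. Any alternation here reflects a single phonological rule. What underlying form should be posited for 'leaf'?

/loʒɔb/

In [loʒɔvi] and [loʒɔb] the final segment of 'leaf' alternates: [v] ~ [b].
Compare 'name', with invariant [v] in [ŋonɛvi] and [ŋonɛv]: an analysis with underlying /v/ and a rule producing [b] in isolation would wrongly predict alternation here too.
The alternation reflects intervocalic spirantization: voiced stops become fricatives between vowels. /b/ is underlying.
Hence 'leaf' is /loʒɔb/ underlyingly.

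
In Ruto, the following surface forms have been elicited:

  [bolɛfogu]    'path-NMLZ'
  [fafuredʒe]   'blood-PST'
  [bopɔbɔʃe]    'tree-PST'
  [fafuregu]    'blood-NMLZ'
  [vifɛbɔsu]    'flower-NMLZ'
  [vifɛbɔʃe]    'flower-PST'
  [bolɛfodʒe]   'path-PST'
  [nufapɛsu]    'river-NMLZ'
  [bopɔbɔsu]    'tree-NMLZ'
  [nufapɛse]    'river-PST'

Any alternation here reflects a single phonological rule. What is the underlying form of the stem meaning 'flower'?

'flower' shows [ʃ] ~ [s] at the end of the stem ([vifɛbɔʃe] vs [vifɛbɔsu]).
The stem 'river' ([nufapɛse], [nufapɛsu]) shows [s] unchanged in both environments, so [s] cannot be basic with [ʃ] derived before the PST suffix.
Therefore /ʃ/ is basic and [s] is derived by depalatalization (palato-alveolar /dʒ/ and /ʃ/ become [g] and [s] when no front vowel follows).

/vifɛbɔʃ/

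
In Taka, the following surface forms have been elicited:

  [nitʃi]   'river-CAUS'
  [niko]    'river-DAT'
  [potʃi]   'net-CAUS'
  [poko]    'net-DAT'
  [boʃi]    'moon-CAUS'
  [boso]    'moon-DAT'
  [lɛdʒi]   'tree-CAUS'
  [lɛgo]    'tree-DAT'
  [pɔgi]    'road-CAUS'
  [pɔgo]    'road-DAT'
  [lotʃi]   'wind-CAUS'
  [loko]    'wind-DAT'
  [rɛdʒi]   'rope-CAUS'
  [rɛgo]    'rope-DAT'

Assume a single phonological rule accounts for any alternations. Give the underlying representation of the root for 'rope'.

/rɛdʒ/

The stem for 'rope' ends in [dʒ] in [rɛdʒi] but [g] in [rɛgo].
The stem 'road' ([pɔgi], [pɔgo]) shows [g] unchanged in both environments, so [g] cannot be basic with [dʒ] derived before the CAUS suffix.
The alternation reflects depalatalization: palato-alveolar /tʃ/, /dʒ/ and /ʃ/ become [k], [g] and [s] when no front vowel follows. /dʒ/ is underlying.
Hence 'rope' is /rɛdʒ/ underlyingly.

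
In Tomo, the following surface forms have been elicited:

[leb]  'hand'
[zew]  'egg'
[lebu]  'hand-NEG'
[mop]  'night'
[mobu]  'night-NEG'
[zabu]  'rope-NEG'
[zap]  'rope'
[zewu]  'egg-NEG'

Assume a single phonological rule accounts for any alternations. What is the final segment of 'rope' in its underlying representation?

The stem for 'rope' ends in [b] in [zabu] but [p] in [zap].
If /b/ were underlying and a rule turned it into [p] in isolation, 'hand' would also alternate; but it has [b] in both [lebu] and [leb].
The underlying segment must be /p/; voiceless stops become voiced between vowels, yielding [b] there.

/p/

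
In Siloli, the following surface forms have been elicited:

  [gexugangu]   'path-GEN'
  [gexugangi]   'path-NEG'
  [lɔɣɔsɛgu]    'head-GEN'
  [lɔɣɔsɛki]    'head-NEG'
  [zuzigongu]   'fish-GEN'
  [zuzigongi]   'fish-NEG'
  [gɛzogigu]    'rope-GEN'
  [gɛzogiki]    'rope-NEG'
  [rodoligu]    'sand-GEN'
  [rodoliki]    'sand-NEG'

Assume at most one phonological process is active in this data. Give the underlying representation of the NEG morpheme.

The NEG suffix surfaces as [-gi] and [-ki], depending on the final segment of the stem.
By contrast the GEN suffix keeps its initial [g] throughout — that segment must be underlying.
The NEG suffix is therefore /-ki/ underlyingly, with post-nasal voicing: voiceless stops become voiced after a nasal.

/-ki/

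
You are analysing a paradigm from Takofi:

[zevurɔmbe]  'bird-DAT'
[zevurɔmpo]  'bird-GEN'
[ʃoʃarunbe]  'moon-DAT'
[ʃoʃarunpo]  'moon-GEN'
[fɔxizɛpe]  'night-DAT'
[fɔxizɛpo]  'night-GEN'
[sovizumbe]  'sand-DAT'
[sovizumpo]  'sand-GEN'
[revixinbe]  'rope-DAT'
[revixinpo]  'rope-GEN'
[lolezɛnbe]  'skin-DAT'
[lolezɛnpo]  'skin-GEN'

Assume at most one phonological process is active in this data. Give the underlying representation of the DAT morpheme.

The DAT morpheme has two allomorphs, [-be] and [-pe].
By contrast the GEN suffix keeps its initial [p] throughout — that segment must be underlying.
The DAT suffix is therefore /-be/ underlyingly, with post-vocalic devoicing: voiced stops become voiceless after a vowel.

/-be/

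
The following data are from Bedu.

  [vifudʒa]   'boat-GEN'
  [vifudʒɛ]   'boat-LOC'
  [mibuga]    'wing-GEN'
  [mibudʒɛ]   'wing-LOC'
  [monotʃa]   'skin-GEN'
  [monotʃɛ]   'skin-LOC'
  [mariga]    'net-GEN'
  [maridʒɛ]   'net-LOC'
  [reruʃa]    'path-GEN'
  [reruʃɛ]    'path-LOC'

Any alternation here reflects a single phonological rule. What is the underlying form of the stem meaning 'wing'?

In [mibuga] and [mibudʒɛ] the final segment of 'wing' alternates: [g] ~ [dʒ].
But 'boat' keeps [dʒ] in both environments ([vifudʒa], [vifudʒɛ]), so there is no rule changing /dʒ/ to [g] before the GEN suffix.
So /g/ is underlying, and a rule of palatalization before a front vowel — /g/ becomes palato-alveolar [dʒ] before a front vowel — gives [dʒ].
The underlying form of 'wing' is therefore /mibug/.

/mibug/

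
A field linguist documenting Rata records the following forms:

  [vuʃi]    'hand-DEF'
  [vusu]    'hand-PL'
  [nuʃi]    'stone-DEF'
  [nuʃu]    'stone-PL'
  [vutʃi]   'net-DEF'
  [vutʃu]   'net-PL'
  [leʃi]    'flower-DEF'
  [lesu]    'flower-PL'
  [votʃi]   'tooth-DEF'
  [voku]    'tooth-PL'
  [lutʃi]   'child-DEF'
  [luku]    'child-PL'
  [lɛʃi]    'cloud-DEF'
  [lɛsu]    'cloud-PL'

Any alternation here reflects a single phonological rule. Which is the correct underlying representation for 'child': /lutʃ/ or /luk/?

/luk/

In [lutʃi] and [luku] the final segment of 'child' alternates: [tʃ] ~ [k].
The stem 'net' ([vutʃi], [vutʃu]) shows [tʃ] unchanged in both environments, so [tʃ] cannot be basic with [k] derived before the PL suffix.
So /k/ is underlying, and a rule of palatalization before a front vowel — /k/ and /s/ become palato-alveolar [tʃ] and [ʃ] before a front vowel — gives [tʃ].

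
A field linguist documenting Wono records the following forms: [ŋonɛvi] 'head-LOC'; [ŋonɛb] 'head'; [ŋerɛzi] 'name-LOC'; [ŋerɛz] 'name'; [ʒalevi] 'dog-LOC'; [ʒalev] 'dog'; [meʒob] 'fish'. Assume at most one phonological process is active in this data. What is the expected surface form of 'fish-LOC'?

[meʒovi]

The stem for 'head' ends in [v] in [ŋonɛvi] but [b] in [ŋonɛb].
If /v/ were underlying and a rule turned it into [b] in isolation, 'dog' would also alternate; but it has [v] in both [ʒalevi] and [ʒalev].
The underlying segment must be /b/; voiced stops become fricatives between vowels, yielding [v] there.
From [meʒob] the stem 'fish' is /meʒob/; between vowels this yields [meʒovi].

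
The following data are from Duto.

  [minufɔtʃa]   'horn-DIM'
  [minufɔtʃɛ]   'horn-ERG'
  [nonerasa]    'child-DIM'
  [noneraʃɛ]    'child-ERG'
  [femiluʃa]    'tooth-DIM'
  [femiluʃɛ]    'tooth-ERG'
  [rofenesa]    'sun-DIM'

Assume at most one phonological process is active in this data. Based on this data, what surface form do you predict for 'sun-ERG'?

In [nonerasa] and [noneraʃɛ] the final segment of 'child' alternates: [s] ~ [ʃ].
The stem 'tooth' ([femiluʃa], [femiluʃɛ]) shows [ʃ] unchanged in both environments, so [ʃ] cannot be basic with [s] derived before the DIM suffix.
The underlying segment must be /s/; /s/ becomes palato-alveolar [ʃ] before a front vowel, yielding [ʃ] there.
From [rofenesa] the stem 'sun' is /rofenes/; before a front vowel this yields [rofeneʃɛ].

[rofeneʃɛ]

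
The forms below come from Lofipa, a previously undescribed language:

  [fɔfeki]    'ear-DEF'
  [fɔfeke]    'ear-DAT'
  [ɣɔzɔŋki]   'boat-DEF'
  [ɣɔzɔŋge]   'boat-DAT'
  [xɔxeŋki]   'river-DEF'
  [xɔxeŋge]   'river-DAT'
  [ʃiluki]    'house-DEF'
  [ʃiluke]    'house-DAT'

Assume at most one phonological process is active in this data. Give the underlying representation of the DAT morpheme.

The DAT suffix surfaces as [-ge] and [-ke], depending on the final segment of the stem.
By contrast the DEF suffix keeps its initial [k] throughout — that segment must be underlying.
The DAT suffix is therefore /-ge/ underlyingly, with post-vocalic devoicing: voiced stops become voiceless after a vowel.

/-ge/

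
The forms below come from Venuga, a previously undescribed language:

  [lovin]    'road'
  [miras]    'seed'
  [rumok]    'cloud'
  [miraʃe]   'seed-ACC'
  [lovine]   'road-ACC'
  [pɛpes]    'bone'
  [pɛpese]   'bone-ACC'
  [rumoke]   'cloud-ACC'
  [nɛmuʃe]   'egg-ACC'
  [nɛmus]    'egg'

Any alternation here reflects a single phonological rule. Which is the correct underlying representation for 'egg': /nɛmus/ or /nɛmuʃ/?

/nɛmuʃ/

The root 'egg' surfaces as [nɛmuʃe] and [nɛmus], with a stem-final [ʃ] ~ [s] alternation.
If /s/ were underlying and a rule turned it into [ʃ] before the ACC suffix, 'bone' would also alternate; but it has [s] in both [pɛpese] and [pɛpes].
So /ʃ/ is underlying, and a rule of depalatalization — palato-alveolar /ʃ/ becomes [s] when no front vowel follows — gives [s].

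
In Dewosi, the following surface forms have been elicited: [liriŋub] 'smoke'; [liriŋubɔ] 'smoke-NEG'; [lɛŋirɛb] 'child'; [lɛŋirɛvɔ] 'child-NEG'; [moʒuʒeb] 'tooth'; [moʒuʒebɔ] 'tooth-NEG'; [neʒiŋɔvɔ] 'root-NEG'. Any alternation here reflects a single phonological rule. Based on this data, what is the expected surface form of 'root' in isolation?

[neʒiŋɔb]

In [lɛŋirɛb] and [lɛŋirɛvɔ] the final segment of 'child' alternates: [b] ~ [v].
The stem 'tooth' ([moʒuʒeb], [moʒuʒebɔ]) shows [b] unchanged in both environments, so [b] cannot be basic with [v] derived before the NEG suffix.
The underlying segment must be /v/; voiced fricatives become stops word-finally, yielding [b] there.
The one attested form of 'root', [neʒiŋɔvɔ], shows underlying /neʒiŋɔv/. Applying the same rule word-finally gives [neʒiŋɔb].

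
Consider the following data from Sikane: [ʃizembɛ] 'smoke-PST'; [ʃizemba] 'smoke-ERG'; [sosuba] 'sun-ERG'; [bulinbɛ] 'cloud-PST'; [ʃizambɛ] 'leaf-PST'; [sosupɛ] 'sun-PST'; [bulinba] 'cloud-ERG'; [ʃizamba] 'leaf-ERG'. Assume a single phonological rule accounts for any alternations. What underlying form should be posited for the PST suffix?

The PST suffix surfaces as [-bɛ] and [-pɛ], depending on the final segment of the stem.
The ERG suffix, which begins with [b], is invariant after every stem; so [b] is not altered by any rule here.
The PST suffix is therefore /-pɛ/ underlyingly, with post-nasal voicing: voiceless stops become voiced after a nasal.

/-pɛ/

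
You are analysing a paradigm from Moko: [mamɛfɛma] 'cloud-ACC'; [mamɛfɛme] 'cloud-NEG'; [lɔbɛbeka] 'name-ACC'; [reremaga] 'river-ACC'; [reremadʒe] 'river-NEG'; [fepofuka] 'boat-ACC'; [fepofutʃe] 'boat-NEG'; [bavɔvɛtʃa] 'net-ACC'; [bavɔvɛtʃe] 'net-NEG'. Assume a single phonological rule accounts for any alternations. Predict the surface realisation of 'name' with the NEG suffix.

In [fepofuka] and [fepofutʃe] the final segment of 'boat' alternates: [k] ~ [tʃ].
But 'net' keeps [tʃ] in both environments ([bavɔvɛtʃa], [bavɔvɛtʃe]), so there is no rule changing /tʃ/ to [k] before the ACC suffix.
So /k/ is underlying, and a rule of palatalization before a front vowel — /k/ and /g/ become palato-alveolar [tʃ] and [dʒ] before a front vowel — gives [tʃ].
From [lɔbɛbeka] the stem 'name' is /lɔbɛbek/; before a front vowel this yields [lɔbɛbetʃe].

[lɔbɛbetʃe]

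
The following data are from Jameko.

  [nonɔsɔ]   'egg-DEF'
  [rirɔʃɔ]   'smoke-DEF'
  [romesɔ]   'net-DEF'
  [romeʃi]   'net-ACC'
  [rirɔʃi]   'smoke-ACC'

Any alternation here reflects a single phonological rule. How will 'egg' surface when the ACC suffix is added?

[nonɔʃi]

'net' shows [s] ~ [ʃ] at the end of the stem ([romesɔ] vs [romeʃi]).
If /ʃ/ were underlying and a rule turned it into [s] before the DEF suffix, 'smoke' would also alternate; but it has [ʃ] in both [rirɔʃɔ] and [rirɔʃi].
The alternation reflects palatalization before a front vowel: /s/ becomes palato-alveolar [ʃ] before a front vowel. /s/ is underlying.
From [nonɔsɔ] the stem 'egg' is /nonɔs/; before a front vowel this yields [nonɔʃi].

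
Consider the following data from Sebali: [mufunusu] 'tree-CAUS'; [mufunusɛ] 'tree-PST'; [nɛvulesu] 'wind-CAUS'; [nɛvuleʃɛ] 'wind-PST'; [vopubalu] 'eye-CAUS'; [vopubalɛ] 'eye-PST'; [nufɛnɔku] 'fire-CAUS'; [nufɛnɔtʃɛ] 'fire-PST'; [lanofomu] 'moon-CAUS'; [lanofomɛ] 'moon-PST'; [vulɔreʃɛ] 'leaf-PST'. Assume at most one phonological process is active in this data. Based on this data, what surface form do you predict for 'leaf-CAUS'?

The root 'wind' surfaces as [nɛvulesu] and [nɛvuleʃɛ], with a stem-final [s] ~ [ʃ] alternation.
The stem 'tree' ([mufunusu], [mufunusɛ]) shows [s] unchanged in both environments, so [s] cannot be basic with [ʃ] derived before the PST suffix.
The alternation reflects depalatalization: palato-alveolar /tʃ/ and /ʃ/ become [k] and [s] when no front vowel follows. /ʃ/ is underlying.
From [vulɔreʃɛ] the stem 'leaf' is /vulɔreʃ/; when no front vowel follows this yields [vulɔresu].

[vulɔresu]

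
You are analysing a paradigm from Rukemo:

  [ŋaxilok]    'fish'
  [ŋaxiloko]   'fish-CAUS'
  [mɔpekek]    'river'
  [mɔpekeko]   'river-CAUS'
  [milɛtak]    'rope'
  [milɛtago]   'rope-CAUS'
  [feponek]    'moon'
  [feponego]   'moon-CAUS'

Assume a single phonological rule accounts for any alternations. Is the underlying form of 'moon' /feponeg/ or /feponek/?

In [feponek] and [feponego] the final segment of 'moon' alternates: [k] ~ [g].
But 'fish' keeps [k] in both environments ([ŋaxilok], [ŋaxiloko]), so there is no rule changing /k/ to [g] before the CAUS suffix.
The alternation reflects word-final obstruent devoicing: voiced obstruents become voiceless word-finally. /g/ is underlying.

/feponeg/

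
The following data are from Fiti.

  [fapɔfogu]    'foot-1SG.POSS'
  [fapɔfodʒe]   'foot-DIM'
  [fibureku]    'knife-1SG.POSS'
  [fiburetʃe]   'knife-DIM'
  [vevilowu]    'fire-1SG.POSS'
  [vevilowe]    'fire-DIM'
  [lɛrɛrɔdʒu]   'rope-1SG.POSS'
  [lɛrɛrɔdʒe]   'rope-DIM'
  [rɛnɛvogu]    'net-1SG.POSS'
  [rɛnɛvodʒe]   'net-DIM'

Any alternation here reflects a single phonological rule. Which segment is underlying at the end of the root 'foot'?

/g/

'foot' shows [g] ~ [dʒ] at the end of the stem ([fapɔfogu] vs [fapɔfodʒe]).
But 'rope' keeps [dʒ] in both environments ([lɛrɛrɔdʒu], [lɛrɛrɔdʒe]), so there is no rule changing /dʒ/ to [g] before the 1SG.POSS suffix.
The alternation reflects palatalization before a front vowel: /k/ and /g/ become palato-alveolar [tʃ] and [dʒ] before a front vowel. /g/ is underlying.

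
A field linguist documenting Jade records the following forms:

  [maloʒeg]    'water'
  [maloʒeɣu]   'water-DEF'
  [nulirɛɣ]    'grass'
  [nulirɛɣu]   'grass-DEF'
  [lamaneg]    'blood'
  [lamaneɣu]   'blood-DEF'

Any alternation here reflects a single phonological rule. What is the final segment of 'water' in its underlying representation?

/g/

In [maloʒeg] and [maloʒeɣu] the final segment of 'water' alternates: [g] ~ [ɣ].
If /ɣ/ were underlying and a rule turned it into [g] in isolation, 'grass' would also alternate; but it has [ɣ] in both [nulirɛɣ] and [nulirɛɣu].
The underlying segment must be /g/; voiced stops become fricatives between vowels, yielding [ɣ] there.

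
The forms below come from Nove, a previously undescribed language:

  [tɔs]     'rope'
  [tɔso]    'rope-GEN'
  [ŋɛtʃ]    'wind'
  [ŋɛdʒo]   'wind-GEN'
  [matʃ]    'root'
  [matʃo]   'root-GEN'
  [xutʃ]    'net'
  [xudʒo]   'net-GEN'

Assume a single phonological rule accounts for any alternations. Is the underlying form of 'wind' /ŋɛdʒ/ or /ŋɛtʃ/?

/ŋɛdʒ/

The root 'wind' surfaces as [ŋɛtʃ] and [ŋɛdʒo], with a stem-final [tʃ] ~ [dʒ] alternation.
The stem 'root' ([matʃ], [matʃo]) shows [tʃ] unchanged in both environments, so [tʃ] cannot be basic with [dʒ] derived before the GEN suffix.
The alternation reflects word-final obstruent devoicing: voiced obstruents become voiceless word-finally. /dʒ/ is underlying.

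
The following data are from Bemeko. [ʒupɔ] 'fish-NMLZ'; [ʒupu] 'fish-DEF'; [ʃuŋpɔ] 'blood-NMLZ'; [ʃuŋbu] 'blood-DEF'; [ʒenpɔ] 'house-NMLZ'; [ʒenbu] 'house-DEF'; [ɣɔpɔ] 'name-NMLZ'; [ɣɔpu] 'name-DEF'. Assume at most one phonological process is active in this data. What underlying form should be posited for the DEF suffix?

The DEF suffix surfaces as [-bu] and [-pu], depending on the final segment of the stem.
The NMLZ suffix, which begins with [p], is invariant after every stem; so [p] is not altered by any rule here.
So the underlying form is /-bu/, and voiced stops become voiceless after a vowel.

/-bu/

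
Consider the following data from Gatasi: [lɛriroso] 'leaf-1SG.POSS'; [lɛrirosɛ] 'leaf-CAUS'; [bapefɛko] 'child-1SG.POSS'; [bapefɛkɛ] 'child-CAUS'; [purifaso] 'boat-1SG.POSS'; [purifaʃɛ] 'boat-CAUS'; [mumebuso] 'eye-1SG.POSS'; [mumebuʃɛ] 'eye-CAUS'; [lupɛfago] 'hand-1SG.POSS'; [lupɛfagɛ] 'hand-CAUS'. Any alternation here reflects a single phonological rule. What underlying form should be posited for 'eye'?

The stem for 'eye' ends in [s] in [mumebuso] but [ʃ] in [mumebuʃɛ].
But 'leaf' keeps [s] in both environments ([lɛriroso], [lɛrirosɛ]), so there is no rule changing /s/ to [ʃ] before the CAUS suffix.
So /ʃ/ is underlying, and a rule of depalatalization — palato-alveolar /ʃ/ becomes [s] when no front vowel follows — gives [s].

/mumebuʃ/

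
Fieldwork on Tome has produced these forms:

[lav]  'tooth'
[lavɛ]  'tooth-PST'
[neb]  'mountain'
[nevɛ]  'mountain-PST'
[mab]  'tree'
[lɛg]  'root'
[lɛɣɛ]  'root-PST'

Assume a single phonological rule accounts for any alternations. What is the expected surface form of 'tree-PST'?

[mavɛ]

The root 'mountain' surfaces as [neb] and [nevɛ], with a stem-final [b] ~ [v] alternation.
Compare 'tooth', with invariant [v] in [lav] and [lavɛ]: an analysis with underlying /v/ and a rule producing [b] in isolation would wrongly predict alternation here too.
The alternation reflects intervocalic spirantization: voiced stops become fricatives between vowels. /b/ is underlying.
The one attested form of 'tree', [mab], shows underlying /mab/. Applying the same rule between vowels gives [mavɛ].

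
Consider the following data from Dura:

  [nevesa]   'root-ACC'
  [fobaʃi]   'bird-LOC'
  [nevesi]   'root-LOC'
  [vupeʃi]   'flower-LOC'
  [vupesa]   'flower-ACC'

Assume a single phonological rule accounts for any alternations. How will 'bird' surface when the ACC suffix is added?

[fobasa]

'flower' shows [ʃ] ~ [s] at the end of the stem ([vupeʃi] vs [vupesa]).
Compare 'root', with invariant [s] in [nevesi] and [nevesa]: an analysis with underlying /s/ and a rule producing [ʃ] before the LOC suffix would wrongly predict alternation here too.
So /ʃ/ is underlying, and a rule of depalatalization — palato-alveolar /ʃ/ becomes [s] when no front vowel follows — gives [s].
From [fobaʃi] the stem 'bird' is /fobaʃ/; when no front vowel follows this yields [fobasa].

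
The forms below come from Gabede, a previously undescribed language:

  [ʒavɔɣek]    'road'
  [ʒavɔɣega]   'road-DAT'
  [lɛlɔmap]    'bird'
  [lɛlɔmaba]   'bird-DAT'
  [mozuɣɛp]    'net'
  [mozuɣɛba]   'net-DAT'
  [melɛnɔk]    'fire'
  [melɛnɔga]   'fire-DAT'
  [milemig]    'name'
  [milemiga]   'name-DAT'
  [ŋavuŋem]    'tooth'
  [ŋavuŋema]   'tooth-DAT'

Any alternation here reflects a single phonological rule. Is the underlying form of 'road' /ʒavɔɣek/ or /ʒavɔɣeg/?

/ʒavɔɣek/

The root 'road' surfaces as [ʒavɔɣek] and [ʒavɔɣega], with a stem-final [k] ~ [g] alternation.
The stem 'name' ([milemig], [milemiga]) shows [g] unchanged in both environments, so [g] cannot be basic with [k] derived in isolation.
Therefore /k/ is basic and [g] is derived by intervocalic voicing (voiceless stops become voiced between vowels).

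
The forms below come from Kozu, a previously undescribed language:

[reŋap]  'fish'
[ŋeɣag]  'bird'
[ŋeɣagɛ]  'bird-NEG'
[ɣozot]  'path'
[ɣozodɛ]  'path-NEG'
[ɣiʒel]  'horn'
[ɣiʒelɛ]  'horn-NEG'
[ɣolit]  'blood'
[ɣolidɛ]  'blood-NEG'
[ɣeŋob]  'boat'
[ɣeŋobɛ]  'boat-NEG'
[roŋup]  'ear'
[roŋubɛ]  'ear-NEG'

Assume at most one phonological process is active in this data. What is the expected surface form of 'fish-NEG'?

In [roŋup] and [roŋubɛ] the final segment of 'ear' alternates: [p] ~ [b].
But 'boat' keeps [b] in both environments ([ɣeŋob], [ɣeŋobɛ]), so there is no rule changing /b/ to [p] in isolation.
So /p/ is underlying, and a rule of intervocalic voicing — voiceless stops become voiced between vowels — gives [b].
The one attested form of 'fish', [reŋap], shows underlying /reŋap/. Applying the same rule between vowels gives [reŋabɛ].

[reŋabɛ]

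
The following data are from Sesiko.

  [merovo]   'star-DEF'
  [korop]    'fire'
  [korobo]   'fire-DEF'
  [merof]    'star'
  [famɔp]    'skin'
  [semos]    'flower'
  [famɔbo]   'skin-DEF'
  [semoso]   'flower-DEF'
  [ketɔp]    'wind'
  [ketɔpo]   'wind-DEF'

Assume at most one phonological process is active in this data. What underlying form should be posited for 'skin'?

/famɔb/

The root 'skin' surfaces as [famɔp] and [famɔbo], with a stem-final [p] ~ [b] alternation.
Compare 'wind', with invariant [p] in [ketɔp] and [ketɔpo]: an analysis with underlying /p/ and a rule producing [b] before the DEF suffix would wrongly predict alternation here too.
Therefore /b/ is basic and [p] is derived by word-final obstruent devoicing (voiced obstruents become voiceless word-finally).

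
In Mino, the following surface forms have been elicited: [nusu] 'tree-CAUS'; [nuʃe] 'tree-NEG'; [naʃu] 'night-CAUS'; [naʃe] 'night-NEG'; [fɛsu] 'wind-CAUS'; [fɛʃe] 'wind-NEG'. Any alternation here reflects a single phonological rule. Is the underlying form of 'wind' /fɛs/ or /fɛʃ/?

/fɛs/

'wind' shows [s] ~ [ʃ] at the end of the stem ([fɛsu] vs [fɛʃe]).
But 'night' keeps [ʃ] in both environments ([naʃu], [naʃe]), so there is no rule changing /ʃ/ to [s] before the CAUS suffix.
The underlying segment must be /s/; /s/ becomes palato-alveolar [ʃ] before a front vowel, yielding [ʃ] there.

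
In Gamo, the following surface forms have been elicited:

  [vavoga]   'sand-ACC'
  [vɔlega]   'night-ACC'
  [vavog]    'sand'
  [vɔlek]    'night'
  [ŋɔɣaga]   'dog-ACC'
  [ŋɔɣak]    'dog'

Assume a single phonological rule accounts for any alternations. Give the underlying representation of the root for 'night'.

/vɔlek/

The root 'night' surfaces as [vɔlek] and [vɔlega], with a stem-final [k] ~ [g] alternation.
The stem 'sand' ([vavog], [vavoga]) shows [g] unchanged in both environments, so [g] cannot be basic with [k] derived in isolation.
So /k/ is underlying, and a rule of intervocalic voicing — voiceless stops become voiced between vowels — gives [g].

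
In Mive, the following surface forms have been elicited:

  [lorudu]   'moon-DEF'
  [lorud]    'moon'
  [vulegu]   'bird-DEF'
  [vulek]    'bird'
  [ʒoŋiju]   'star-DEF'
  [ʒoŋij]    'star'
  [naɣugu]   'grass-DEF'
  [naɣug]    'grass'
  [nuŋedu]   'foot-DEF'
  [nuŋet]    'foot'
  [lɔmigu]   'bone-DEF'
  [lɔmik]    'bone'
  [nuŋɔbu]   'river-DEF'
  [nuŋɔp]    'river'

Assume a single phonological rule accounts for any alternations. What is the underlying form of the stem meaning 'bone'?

/lɔmik/

The stem for 'bone' ends in [g] in [lɔmigu] but [k] in [lɔmik].
If /g/ were underlying and a rule turned it into [k] in isolation, 'grass' would also alternate; but it has [g] in both [naɣugu] and [naɣug].
Therefore /k/ is basic and [g] is derived by intervocalic voicing (voiceless stops become voiced between vowels).
Hence 'bone' is /lɔmik/ underlyingly.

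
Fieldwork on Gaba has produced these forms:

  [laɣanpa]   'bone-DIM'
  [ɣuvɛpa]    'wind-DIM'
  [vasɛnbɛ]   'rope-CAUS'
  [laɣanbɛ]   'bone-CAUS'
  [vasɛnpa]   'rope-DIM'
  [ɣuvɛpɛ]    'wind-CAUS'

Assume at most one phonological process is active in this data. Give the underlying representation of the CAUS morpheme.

The CAUS morpheme has two allomorphs, [-bɛ] and [-pɛ].
The DIM suffix, which begins with [p], is invariant after every stem; so [p] is not altered by any rule here.
So the underlying form is /-bɛ/, and voiced stops become voiceless after a vowel.

/-bɛ/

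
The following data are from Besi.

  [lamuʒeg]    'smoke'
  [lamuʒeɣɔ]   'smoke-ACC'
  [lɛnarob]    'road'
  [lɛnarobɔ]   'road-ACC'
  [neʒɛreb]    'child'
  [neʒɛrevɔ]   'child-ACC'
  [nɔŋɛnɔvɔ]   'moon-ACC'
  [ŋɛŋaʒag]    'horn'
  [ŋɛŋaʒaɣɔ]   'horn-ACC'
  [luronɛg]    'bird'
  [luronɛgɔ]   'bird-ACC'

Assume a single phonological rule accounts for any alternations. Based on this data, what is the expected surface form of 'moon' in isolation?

The stem for 'child' ends in [b] in [neʒɛreb] but [v] in [neʒɛrevɔ].
But 'road' keeps [b] in both environments ([lɛnarob], [lɛnarobɔ]), so there is no rule changing /b/ to [v] before the ACC suffix.
The underlying segment must be /v/; voiced fricatives become stops word-finally, yielding [b] there.
From [nɔŋɛnɔvɔ] the stem 'moon' is /nɔŋɛnɔv/; word-finally this yields [nɔŋɛnɔb].

[nɔŋɛnɔb]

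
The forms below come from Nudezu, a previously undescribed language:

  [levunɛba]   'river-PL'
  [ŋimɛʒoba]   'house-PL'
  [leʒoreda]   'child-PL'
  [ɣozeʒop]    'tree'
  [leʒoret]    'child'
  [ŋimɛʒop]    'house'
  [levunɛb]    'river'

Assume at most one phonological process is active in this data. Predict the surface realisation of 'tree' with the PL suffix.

[ɣozeʒoba]

In [ŋimɛʒop] and [ŋimɛʒoba] the final segment of 'house' alternates: [p] ~ [b].
If /b/ were underlying and a rule turned it into [p] in isolation, 'river' would also alternate; but it has [b] in both [levunɛb] and [levunɛba].
So /p/ is underlying, and a rule of intervocalic voicing — voiceless stops become voiced between vowels — gives [b].
From [ɣozeʒop] the stem 'tree' is /ɣozeʒop/; between vowels this yields [ɣozeʒoba].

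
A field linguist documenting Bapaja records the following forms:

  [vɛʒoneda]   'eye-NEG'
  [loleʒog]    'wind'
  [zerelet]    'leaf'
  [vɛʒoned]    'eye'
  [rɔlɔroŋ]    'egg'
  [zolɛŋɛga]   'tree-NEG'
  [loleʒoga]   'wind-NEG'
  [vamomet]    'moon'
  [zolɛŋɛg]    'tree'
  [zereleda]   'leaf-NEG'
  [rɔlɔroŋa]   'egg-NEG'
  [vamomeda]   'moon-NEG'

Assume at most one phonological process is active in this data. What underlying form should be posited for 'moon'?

/vamomet/

In [vamomet] and [vamomeda] the final segment of 'moon' alternates: [t] ~ [d].
If /d/ were underlying and a rule turned it into [t] in isolation, 'eye' would also alternate; but it has [d] in both [vɛʒoned] and [vɛʒoneda].
The alternation reflects intervocalic voicing: voiceless stops become voiced between vowels. /t/ is underlying.
The underlying form of 'moon' is therefore /vamomet/.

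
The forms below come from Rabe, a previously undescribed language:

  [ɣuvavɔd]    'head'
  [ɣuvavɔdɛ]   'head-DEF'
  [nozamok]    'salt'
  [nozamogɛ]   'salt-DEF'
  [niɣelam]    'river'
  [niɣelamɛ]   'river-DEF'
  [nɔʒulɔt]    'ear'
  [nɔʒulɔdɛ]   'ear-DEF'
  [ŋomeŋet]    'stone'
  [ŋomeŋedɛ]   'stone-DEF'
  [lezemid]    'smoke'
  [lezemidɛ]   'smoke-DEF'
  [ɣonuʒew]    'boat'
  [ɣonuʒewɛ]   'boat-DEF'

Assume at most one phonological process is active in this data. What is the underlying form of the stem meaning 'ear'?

/nɔʒulɔt/

In [nɔʒulɔt] and [nɔʒulɔdɛ] the final segment of 'ear' alternates: [t] ~ [d].
Compare 'head', with invariant [d] in [ɣuvavɔd] and [ɣuvavɔdɛ]: an analysis with underlying /d/ and a rule producing [t] in isolation would wrongly predict alternation here too.
The alternation reflects intervocalic voicing: voiceless stops become voiced between vowels. /t/ is underlying.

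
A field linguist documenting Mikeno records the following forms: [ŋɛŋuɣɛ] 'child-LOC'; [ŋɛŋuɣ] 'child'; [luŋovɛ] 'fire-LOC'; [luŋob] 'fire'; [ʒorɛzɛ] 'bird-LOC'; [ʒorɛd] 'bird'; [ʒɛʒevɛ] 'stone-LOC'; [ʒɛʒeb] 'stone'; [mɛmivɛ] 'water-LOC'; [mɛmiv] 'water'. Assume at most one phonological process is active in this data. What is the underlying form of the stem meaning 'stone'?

In [ʒɛʒevɛ] and [ʒɛʒeb] the final segment of 'stone' alternates: [v] ~ [b].
The stem 'water' ([mɛmivɛ], [mɛmiv]) shows [v] unchanged in both environments, so [v] cannot be basic with [b] derived in isolation.
So /b/ is underlying, and a rule of intervocalic spirantization — voiced stops become fricatives between vowels — gives [v].

/ʒɛʒeb/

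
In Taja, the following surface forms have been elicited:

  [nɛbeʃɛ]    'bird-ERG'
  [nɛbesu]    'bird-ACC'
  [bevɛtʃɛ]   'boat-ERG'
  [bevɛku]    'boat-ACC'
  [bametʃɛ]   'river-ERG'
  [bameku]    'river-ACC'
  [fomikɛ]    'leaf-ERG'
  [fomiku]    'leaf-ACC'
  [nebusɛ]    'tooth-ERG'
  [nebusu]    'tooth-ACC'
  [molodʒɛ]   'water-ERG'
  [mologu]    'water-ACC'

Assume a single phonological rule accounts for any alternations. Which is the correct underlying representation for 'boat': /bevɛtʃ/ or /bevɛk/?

/bevɛtʃ/

'boat' shows [tʃ] ~ [k] at the end of the stem ([bevɛtʃɛ] vs [bevɛku]).
Compare 'leaf', with invariant [k] in [fomikɛ] and [fomiku]: an analysis with underlying /k/ and a rule producing [tʃ] before the ERG suffix would wrongly predict alternation here too.
So /tʃ/ is underlying, and a rule of depalatalization — palato-alveolar /tʃ/, /dʒ/ and /ʃ/ become [k], [g] and [s] when no front vowel follows — gives [k].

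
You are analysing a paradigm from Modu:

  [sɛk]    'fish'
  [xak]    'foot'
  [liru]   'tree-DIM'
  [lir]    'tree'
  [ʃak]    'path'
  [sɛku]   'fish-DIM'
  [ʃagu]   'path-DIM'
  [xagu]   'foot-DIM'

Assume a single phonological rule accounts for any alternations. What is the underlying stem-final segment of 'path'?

/g/

The root 'path' surfaces as [ʃak] and [ʃagu], with a stem-final [k] ~ [g] alternation.
Compare 'fish', with invariant [k] in [sɛk] and [sɛku]: an analysis with underlying /k/ and a rule producing [g] before the DIM suffix would wrongly predict alternation here too.
The underlying segment must be /g/; voiced obstruents become voiceless word-finally, yielding [k] there.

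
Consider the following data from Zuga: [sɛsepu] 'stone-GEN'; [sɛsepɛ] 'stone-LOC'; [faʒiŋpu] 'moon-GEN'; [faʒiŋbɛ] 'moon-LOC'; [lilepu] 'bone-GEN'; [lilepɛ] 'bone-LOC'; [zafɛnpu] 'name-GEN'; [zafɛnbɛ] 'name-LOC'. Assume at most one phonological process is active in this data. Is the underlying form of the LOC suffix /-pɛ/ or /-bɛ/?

The LOC suffix surfaces as [-bɛ] and [-pɛ], depending on the final segment of the stem.
The GEN suffix, which begins with [p], is invariant after every stem; so [p] is not altered by any rule here.
So the underlying form is /-bɛ/, and voiced stops become voiceless after a vowel.

/-bɛ/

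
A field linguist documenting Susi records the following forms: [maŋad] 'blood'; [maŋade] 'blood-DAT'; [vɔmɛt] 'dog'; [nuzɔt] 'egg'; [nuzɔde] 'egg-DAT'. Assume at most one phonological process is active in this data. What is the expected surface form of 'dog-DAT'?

[vɔmɛde]

The root 'egg' surfaces as [nuzɔt] and [nuzɔde], with a stem-final [t] ~ [d] alternation.
But 'blood' keeps [d] in both environments ([maŋad], [maŋade]), so there is no rule changing /d/ to [t] in isolation.
So /t/ is underlying, and a rule of intervocalic voicing — voiceless stops become voiced between vowels — gives [d].
The one attested form of 'dog', [vɔmɛt], shows underlying /vɔmɛt/. Applying the same rule between vowels gives [vɔmɛde].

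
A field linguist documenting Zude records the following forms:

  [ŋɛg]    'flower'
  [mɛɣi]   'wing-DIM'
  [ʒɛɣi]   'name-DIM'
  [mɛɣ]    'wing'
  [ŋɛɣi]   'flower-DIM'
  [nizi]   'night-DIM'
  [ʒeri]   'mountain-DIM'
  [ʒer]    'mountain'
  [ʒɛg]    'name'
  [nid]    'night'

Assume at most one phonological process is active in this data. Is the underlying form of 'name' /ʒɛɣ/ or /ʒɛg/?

/ʒɛg/

The root 'name' surfaces as [ʒɛg] and [ʒɛɣi], with a stem-final [g] ~ [ɣ] alternation.
Compare 'wing', with invariant [ɣ] in [mɛɣ] and [mɛɣi]: an analysis with underlying /ɣ/ and a rule producing [g] in isolation would wrongly predict alternation here too.
So /g/ is underlying, and a rule of intervocalic spirantization — voiced stops become fricatives between vowels — gives [ɣ].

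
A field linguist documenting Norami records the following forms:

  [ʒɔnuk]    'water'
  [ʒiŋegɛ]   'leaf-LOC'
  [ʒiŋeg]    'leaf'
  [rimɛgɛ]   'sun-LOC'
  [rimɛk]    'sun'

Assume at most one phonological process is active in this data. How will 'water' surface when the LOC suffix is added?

'sun' shows [g] ~ [k] at the end of the stem ([rimɛgɛ] vs [rimɛk]).
The stem 'leaf' ([ʒiŋegɛ], [ʒiŋeg]) shows [g] unchanged in both environments, so [g] cannot be basic with [k] derived in isolation.
Therefore /k/ is basic and [g] is derived by intervocalic voicing (voiceless stops become voiced between vowels).
From [ʒɔnuk] the stem 'water' is /ʒɔnuk/; between vowels this yields [ʒɔnugɛ].

[ʒɔnugɛ]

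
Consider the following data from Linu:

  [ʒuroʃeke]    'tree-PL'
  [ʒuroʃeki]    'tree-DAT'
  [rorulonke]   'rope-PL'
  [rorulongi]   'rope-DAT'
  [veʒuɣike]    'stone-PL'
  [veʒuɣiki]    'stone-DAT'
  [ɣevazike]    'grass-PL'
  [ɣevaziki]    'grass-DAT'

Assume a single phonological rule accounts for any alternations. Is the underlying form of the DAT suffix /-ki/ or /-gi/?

/-gi/

The DAT suffix surfaces as [-gi] and [-ki], depending on the final segment of the stem.
By contrast the PL suffix keeps its initial [k] throughout — that segment must be underlying.
So the underlying form is /-gi/, and voiced stops become voiceless after a vowel.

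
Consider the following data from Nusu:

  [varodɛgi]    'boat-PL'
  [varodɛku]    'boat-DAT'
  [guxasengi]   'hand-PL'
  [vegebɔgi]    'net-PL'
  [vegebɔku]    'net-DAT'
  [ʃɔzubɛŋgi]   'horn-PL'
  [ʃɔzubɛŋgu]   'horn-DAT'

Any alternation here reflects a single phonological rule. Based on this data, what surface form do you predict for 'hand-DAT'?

The DAT morpheme has two allomorphs, [-gu] and [-ku].
The PL suffix, which begins with [g], is invariant after every stem; so [g] is not altered by any rule here.
The DAT suffix is therefore /-ku/ underlyingly, with post-nasal voicing: voiceless stops become voiced after a nasal.
After 'hand', which ends in a nasal, the suffix surfaces as [-gu], giving [guxasengu].

[guxasengu]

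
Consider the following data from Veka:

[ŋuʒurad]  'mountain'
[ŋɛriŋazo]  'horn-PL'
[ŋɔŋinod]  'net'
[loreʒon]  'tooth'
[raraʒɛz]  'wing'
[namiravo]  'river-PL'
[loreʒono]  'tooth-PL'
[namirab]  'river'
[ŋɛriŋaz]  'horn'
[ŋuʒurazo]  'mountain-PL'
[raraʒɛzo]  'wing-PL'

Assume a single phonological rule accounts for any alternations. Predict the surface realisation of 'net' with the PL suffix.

The stem for 'mountain' ends in [z] in [ŋuʒurazo] but [d] in [ŋuʒurad].
If /z/ were underlying and a rule turned it into [d] in isolation, 'horn' would also alternate; but it has [z] in both [ŋɛriŋazo] and [ŋɛriŋaz].
Therefore /d/ is basic and [z] is derived by intervocalic spirantization (voiced stops become fricatives between vowels).
From [ŋɔŋinod] the stem 'net' is /ŋɔŋinod/; between vowels this yields [ŋɔŋinozo].

[ŋɔŋinozo]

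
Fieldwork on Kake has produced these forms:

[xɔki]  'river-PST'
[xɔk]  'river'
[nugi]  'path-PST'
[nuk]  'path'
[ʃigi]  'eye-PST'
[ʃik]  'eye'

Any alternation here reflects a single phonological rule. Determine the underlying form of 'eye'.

/ʃig/

The root 'eye' surfaces as [ʃigi] and [ʃik], with a stem-final [g] ~ [k] alternation.
The stem 'river' ([xɔki], [xɔk]) shows [k] unchanged in both environments, so [k] cannot be basic with [g] derived before the PST suffix.
Therefore /g/ is basic and [k] is derived by word-final obstruent devoicing (voiced obstruents become voiceless word-finally).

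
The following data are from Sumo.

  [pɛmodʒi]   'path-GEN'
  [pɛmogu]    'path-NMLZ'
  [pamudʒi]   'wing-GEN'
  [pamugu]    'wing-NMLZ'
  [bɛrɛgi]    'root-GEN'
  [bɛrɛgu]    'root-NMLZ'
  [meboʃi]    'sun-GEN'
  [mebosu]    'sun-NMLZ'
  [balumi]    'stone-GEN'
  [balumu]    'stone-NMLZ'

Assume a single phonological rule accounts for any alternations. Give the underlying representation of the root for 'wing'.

/pamudʒ/

The stem for 'wing' ends in [dʒ] in [pamudʒi] but [g] in [pamugu].
If /g/ were underlying and a rule turned it into [dʒ] before the GEN suffix, 'root' would also alternate; but it has [g] in both [bɛrɛgi] and [bɛrɛgu].
Therefore /dʒ/ is basic and [g] is derived by depalatalization (palato-alveolar /dʒ/ and /ʃ/ become [g] and [s] when no front vowel follows).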